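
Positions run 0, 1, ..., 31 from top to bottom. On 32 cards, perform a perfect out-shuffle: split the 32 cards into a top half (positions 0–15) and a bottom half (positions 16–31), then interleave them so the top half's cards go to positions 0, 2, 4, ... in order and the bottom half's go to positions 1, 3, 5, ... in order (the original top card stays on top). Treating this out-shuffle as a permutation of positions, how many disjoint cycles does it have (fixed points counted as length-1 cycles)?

Trace each unvisited position around until it returns:
(0) (1 2 4 8 16) (3 6 12 24 17) (5 10 20 9 18) (7 14 28 25 19) (11 22 13 26 21) (15 30 29 27 23) (31)
8 cycles in total.

8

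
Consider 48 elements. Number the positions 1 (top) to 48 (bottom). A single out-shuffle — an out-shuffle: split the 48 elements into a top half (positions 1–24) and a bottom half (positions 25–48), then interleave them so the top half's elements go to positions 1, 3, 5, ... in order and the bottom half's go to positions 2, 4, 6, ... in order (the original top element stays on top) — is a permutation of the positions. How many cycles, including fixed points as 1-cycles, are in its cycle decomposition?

4

Trace each unvisited position around until it returns:
(1) (2 3 5 9 17 33 ... len 23) (6 11 21 41 34 20 ... len 23) (48)
4 cycles in total.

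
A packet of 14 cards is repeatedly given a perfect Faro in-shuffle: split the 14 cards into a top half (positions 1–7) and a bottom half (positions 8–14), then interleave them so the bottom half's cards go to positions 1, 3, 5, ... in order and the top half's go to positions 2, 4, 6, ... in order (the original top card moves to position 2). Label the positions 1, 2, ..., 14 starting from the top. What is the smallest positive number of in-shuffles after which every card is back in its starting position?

4

The in-shuffle permutes the 14 positions with cycle lengths [2, 4, 4, 4].
Every card is home exactly when every cycle has completed a whole number of laps, i.e. after lcm(2, 4) = 4 in-shuffles.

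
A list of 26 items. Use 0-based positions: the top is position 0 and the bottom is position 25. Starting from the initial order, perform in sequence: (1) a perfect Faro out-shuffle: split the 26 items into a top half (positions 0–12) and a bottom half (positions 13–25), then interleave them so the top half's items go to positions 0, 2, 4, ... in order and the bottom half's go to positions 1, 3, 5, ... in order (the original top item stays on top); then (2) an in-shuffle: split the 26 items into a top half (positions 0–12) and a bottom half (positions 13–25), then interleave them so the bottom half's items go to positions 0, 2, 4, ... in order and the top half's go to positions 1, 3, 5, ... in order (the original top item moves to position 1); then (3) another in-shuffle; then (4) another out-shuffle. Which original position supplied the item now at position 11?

12

Undo the operations in reverse order, starting from position 11:
  undo op 4 (out-shuffle, from bottom half): 11 ← 18
  undo op 3 (in-shuffle, from bottom half): 18 ← 22
  undo op 2 (in-shuffle, from bottom half): 22 ← 24
  undo op 1 (out-shuffle, from top half): 24 ← 12
So the item at position 11 came from original position 12.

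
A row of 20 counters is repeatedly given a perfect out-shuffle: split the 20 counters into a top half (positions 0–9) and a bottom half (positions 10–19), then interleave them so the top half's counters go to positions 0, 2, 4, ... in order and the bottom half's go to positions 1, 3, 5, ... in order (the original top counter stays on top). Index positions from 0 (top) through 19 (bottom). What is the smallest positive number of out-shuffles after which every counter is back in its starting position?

18

The out-shuffle permutes the 20 positions with cycle lengths [1, 1, 18].
Every counter is home exactly when every cycle has completed a whole number of laps, i.e. after lcm(1, 18) = 18 out-shuffles.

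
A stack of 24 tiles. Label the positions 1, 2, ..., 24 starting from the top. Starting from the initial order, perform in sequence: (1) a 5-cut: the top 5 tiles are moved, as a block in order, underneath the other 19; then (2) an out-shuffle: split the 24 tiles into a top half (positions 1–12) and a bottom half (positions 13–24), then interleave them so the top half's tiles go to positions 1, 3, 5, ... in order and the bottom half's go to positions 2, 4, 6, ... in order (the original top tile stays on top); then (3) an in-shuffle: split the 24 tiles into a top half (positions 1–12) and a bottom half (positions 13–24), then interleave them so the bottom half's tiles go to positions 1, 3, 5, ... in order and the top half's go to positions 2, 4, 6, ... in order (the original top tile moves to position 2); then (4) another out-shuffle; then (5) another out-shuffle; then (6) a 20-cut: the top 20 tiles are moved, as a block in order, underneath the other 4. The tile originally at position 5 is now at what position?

Track the tile from position 5 forward through each operation:
  after op 1 (cut 5): 5 → 24
  after op 2 (out-shuffle): 24 → 24
  after op 3 (in-shuffle): 24 → 23
  after op 4 (out-shuffle): 23 → 22
  after op 5 (out-shuffle): 22 → 20
  after op 6 (cut 20): 20 → 24

24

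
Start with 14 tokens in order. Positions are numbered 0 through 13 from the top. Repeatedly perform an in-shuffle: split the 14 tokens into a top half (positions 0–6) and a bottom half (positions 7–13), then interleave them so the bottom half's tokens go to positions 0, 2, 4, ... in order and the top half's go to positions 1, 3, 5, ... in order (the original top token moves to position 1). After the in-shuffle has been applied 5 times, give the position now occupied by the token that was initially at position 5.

Track the token's position through each in-shuffle:
5 → 11 → 8 → 2 → 5 → 11

11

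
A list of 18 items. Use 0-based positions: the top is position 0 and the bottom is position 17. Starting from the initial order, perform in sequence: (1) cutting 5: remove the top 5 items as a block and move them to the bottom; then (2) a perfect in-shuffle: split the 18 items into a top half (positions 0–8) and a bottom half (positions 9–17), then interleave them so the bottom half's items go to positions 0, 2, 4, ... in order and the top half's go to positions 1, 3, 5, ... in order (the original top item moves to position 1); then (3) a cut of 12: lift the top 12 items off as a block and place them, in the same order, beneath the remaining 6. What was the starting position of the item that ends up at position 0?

Undo the operations in reverse order, starting from position 0:
  undo op 3 (cut 12): 0 ← 12
  undo op 2 (in-shuffle, from bottom half): 12 ← 15
  undo op 1 (cut 5): 15 ← 2
So the item at position 0 came from original position 2.

2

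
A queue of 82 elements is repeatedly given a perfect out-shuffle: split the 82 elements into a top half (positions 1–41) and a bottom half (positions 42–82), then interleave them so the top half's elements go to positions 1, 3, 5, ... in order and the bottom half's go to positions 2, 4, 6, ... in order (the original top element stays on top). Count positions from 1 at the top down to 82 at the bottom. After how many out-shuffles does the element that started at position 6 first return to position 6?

Follow position 6 under repeated out-shuffles:
6 → 11 → 21 → 41 → 81 → 80 → 78 → 74 → ... → 6 (length 54)
It first returns after 54 out-shuffles.

54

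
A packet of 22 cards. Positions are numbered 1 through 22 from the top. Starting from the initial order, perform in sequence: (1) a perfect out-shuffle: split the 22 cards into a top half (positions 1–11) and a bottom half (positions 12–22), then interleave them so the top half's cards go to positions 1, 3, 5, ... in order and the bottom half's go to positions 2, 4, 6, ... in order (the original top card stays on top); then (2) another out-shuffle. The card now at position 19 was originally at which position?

Undo the operations in reverse order, starting from position 19:
  undo op 2 (out-shuffle, from top half): 19 ← 10
  undo op 1 (out-shuffle, from bottom half): 10 ← 16
So the card at position 19 came from original position 16.

16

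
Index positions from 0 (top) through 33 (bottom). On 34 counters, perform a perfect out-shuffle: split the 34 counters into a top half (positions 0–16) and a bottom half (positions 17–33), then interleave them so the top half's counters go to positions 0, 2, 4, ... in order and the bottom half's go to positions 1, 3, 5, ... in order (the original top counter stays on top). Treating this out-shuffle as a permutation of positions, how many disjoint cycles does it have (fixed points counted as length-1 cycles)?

6

Trace each unvisited position around until it returns:
(0) (1 2 4 8 16 32 31 29 25 17) (3 6 12 24 15 30 27 21 9 18) (5 10 20 7 14 28 23 13 26 19) (11 22) (33)
6 cycles in total.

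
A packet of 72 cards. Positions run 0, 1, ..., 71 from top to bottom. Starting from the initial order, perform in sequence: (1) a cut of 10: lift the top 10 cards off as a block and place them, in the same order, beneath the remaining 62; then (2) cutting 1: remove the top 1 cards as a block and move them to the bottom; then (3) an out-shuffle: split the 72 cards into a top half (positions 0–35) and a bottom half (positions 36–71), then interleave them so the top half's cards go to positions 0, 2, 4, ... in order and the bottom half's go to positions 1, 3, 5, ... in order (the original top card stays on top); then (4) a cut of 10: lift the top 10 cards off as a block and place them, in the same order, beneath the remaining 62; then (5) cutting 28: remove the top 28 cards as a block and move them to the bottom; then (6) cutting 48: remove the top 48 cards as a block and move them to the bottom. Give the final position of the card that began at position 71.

35

Track the card from position 71 forward through each operation:
  after op 1 (cut 10): 71 → 61
  after op 2 (cut 1): 61 → 60
  after op 3 (out-shuffle): 60 → 49
  after op 4 (cut 10): 49 → 39
  after op 5 (cut 28): 39 → 11
  after op 6 (cut 48): 11 → 35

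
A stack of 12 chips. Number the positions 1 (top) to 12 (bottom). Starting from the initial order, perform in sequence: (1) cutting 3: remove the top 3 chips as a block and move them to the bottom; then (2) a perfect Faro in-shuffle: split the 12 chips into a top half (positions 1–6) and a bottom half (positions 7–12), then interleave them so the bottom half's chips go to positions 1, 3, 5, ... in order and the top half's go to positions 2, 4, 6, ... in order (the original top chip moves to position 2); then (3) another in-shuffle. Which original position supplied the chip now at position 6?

11

Undo the operations in reverse order, starting from position 6:
  undo op 3 (in-shuffle, from top half): 6 ← 3
  undo op 2 (in-shuffle, from bottom half): 3 ← 8
  undo op 1 (cut 3): 8 ← 11
So the chip at position 6 came from original position 11.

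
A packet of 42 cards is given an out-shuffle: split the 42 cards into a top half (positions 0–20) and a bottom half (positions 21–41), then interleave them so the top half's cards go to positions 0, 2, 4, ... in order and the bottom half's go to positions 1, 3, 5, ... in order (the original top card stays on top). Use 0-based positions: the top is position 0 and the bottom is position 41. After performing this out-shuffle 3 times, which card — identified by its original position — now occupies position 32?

Work backwards from position 32, undoing one out-shuffle at a time:
32 ← 16 ← 8 ← 4
So the card now at position 32 started at position 4.

4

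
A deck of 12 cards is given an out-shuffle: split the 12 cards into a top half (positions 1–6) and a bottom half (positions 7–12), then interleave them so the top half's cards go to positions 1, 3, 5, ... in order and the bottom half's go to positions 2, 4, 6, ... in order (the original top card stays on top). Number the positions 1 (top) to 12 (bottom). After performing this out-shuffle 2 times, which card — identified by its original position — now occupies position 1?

Work backwards from position 1, undoing one out-shuffle at a time:
1 ← 1 ← 1
So the card now at position 1 started at position 1.

1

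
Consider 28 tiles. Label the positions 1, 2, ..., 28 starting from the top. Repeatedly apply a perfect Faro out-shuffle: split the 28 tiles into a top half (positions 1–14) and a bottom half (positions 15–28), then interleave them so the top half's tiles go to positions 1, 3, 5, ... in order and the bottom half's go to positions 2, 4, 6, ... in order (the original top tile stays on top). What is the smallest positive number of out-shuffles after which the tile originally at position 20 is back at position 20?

18

Follow position 20 under repeated out-shuffles:
20 → 12 → 23 → 18 → 8 → 15 → 2 → 3 → 5 → 9 → 17 → 6 → 11 → 21 → 14 → 27 → 26 → 24 → 20
It first returns after 18 out-shuffles.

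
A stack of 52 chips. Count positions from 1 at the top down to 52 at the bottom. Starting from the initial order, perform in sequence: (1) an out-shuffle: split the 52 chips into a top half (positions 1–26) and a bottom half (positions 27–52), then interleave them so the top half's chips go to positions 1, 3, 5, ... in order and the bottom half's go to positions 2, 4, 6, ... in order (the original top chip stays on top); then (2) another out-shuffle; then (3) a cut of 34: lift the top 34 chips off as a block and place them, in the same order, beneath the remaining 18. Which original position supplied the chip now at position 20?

14

Undo the operations in reverse order, starting from position 20:
  undo op 3 (cut 34): 20 ← 2
  undo op 2 (out-shuffle, from bottom half): 2 ← 27
  undo op 1 (out-shuffle, from top half): 27 ← 14
So the chip at position 20 came from original position 14.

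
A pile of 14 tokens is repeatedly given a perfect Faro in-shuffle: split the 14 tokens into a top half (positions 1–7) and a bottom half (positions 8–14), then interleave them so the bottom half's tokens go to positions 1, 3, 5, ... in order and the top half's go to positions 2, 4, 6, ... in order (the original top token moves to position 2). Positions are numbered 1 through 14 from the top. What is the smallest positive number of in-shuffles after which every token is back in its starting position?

4

The in-shuffle permutes the 14 positions with cycle lengths [2, 4, 4, 4].
Every token is home exactly when every cycle has completed a whole number of laps, i.e. after lcm(2, 4) = 4 in-shuffles.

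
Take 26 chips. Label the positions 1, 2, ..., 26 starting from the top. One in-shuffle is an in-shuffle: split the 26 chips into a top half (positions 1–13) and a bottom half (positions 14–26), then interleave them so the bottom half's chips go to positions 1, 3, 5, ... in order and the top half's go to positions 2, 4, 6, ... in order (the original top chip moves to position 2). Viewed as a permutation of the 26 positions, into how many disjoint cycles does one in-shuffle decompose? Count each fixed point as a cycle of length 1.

Trace each unvisited position around until it returns:
(1 2 4 8 16 5 ... len 18) (3 6 12 24 21 15) (9 18)
3 cycles in total.

3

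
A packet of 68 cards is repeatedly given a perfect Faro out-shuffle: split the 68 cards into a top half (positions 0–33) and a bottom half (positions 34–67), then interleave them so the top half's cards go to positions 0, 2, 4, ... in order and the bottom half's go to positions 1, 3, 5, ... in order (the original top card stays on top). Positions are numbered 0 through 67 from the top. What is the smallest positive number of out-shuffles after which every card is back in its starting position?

66

The out-shuffle permutes the 68 positions with cycle lengths [1, 1, 66].
Every card is home exactly when every cycle has completed a whole number of laps, i.e. after lcm(1, 66) = 66 out-shuffles.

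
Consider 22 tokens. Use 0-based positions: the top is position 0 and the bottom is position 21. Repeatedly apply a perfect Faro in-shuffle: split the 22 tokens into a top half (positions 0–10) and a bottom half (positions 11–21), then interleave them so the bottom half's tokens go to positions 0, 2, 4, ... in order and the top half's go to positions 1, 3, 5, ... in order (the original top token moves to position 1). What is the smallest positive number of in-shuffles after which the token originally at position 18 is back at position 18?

11

Follow position 18 under repeated in-shuffles:
18 → 14 → 6 → 13 → 4 → 9 → 19 → 16 → 10 → 21 → 20 → 18
It first returns after 11 in-shuffles.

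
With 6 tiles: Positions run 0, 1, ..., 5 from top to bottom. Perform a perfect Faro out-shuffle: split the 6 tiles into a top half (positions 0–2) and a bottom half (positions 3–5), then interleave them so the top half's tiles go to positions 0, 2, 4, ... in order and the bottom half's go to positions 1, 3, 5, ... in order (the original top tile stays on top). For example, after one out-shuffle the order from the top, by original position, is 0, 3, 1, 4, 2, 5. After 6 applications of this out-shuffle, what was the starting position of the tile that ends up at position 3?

Work backwards from position 3, undoing one out-shuffle at a time:
3 ← 4 ← 2 ← 1 ← 3 ← 4 ← 2
So the tile now at position 3 started at position 2.

2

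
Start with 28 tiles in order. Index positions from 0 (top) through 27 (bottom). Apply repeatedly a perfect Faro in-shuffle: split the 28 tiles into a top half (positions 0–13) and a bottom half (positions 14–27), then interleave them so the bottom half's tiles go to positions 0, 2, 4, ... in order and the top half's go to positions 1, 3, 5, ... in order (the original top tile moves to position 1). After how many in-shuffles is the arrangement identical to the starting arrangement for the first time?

The in-shuffle permutes the 28 positions with cycle lengths [28].
Every tile is home exactly when every cycle has completed a whole number of laps, i.e. after lcm(28) = 28 in-shuffles.

28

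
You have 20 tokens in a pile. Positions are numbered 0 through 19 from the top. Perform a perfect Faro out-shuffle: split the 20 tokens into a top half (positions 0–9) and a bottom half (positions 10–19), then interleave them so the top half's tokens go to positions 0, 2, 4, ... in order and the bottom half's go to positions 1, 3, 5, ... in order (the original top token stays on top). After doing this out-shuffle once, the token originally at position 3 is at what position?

Track the token's position through each out-shuffle:
3 → 6

6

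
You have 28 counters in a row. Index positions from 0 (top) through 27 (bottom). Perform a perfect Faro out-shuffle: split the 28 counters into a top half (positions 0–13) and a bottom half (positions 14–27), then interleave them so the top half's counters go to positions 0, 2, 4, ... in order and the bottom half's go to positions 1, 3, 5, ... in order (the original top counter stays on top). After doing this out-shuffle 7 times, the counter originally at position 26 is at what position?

Track the counter's position through each out-shuffle:
26 → 25 → 23 → 19 → 11 → 22 → 17 → 7

7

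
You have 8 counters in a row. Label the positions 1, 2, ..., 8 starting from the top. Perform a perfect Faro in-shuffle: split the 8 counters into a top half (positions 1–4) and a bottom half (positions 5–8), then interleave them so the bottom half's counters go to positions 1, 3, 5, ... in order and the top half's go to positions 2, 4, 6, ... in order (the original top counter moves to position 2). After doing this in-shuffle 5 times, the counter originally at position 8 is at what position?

Track the counter's position through each in-shuffle:
8 → 7 → 5 → 1 → 2 → 4

4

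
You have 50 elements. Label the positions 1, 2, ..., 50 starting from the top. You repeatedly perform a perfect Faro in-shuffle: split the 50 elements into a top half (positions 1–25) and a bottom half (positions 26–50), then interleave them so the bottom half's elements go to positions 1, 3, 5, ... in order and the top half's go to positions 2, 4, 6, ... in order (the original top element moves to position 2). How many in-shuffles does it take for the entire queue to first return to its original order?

The in-shuffle permutes the 50 positions with cycle lengths [2, 8, 8, 8, 8, 8, 8].
Every element is home exactly when every cycle has completed a whole number of laps, i.e. after lcm(2, 8) = 8 in-shuffles.

8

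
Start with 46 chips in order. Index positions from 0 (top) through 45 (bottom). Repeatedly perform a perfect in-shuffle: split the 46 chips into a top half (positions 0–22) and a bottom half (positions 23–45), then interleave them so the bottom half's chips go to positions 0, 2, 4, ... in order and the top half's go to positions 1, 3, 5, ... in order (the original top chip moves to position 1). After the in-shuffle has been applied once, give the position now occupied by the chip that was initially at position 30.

Track the chip's position through each in-shuffle:
30 → 14

14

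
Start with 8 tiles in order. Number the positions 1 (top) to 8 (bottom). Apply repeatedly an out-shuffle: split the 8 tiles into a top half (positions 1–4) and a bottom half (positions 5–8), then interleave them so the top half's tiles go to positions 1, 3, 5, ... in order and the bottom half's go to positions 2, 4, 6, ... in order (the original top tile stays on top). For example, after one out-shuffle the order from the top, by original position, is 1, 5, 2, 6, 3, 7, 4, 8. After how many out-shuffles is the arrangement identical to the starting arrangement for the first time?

The out-shuffle permutes the 8 positions with cycle lengths [1, 1, 3, 3].
Every tile is home exactly when every cycle has completed a whole number of laps, i.e. after lcm(1, 3) = 3 out-shuffles.

3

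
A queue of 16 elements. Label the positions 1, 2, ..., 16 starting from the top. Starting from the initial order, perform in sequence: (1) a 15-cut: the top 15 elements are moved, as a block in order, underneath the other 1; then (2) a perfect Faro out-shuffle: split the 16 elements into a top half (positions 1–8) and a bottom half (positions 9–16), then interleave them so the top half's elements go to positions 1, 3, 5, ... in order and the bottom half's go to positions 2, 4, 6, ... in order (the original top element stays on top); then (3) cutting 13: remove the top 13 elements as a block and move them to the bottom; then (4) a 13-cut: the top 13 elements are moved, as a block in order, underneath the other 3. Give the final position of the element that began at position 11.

14

Track the element from position 11 forward through each operation:
  after op 1 (cut 15): 11 → 12
  after op 2 (out-shuffle): 12 → 8
  after op 3 (cut 13): 8 → 11
  after op 4 (cut 13): 11 → 14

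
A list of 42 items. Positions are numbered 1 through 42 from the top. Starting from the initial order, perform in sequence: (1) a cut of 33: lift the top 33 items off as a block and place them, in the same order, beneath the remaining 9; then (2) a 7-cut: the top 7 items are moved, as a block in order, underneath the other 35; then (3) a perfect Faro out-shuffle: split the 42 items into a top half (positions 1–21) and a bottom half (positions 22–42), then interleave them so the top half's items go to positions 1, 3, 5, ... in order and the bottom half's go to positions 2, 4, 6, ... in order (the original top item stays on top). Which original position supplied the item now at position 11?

Undo the operations in reverse order, starting from position 11:
  undo op 3 (out-shuffle, from top half): 11 ← 6
  undo op 2 (cut 7): 6 ← 13
  undo op 1 (cut 33): 13 ← 4
So the item at position 11 came from original position 4.

4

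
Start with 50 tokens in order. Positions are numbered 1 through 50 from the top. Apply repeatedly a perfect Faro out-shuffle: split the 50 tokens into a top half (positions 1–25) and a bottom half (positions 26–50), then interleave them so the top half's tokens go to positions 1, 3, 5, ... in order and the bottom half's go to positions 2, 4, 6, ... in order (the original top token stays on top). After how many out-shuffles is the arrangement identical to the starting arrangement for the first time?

The out-shuffle permutes the 50 positions with cycle lengths [1, 1, 3, 3, 21, 21].
Every token is home exactly when every cycle has completed a whole number of laps, i.e. after lcm(1, 3, 21) = 21 out-shuffles.

21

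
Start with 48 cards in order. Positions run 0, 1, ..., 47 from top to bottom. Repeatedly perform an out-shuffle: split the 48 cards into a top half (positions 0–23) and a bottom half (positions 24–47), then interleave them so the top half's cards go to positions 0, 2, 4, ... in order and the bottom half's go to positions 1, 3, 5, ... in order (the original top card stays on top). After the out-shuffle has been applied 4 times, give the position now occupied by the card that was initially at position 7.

Track the card's position through each out-shuffle:
7 → 14 → 28 → 9 → 18

18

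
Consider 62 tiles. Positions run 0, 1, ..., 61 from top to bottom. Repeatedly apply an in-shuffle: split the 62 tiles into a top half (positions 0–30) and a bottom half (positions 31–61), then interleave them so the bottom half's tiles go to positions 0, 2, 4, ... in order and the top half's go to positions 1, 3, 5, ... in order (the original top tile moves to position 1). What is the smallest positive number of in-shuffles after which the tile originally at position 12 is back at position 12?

6

Follow position 12 under repeated in-shuffles:
12 → 25 → 51 → 40 → 18 → 37 → 12
It first returns after 6 in-shuffles.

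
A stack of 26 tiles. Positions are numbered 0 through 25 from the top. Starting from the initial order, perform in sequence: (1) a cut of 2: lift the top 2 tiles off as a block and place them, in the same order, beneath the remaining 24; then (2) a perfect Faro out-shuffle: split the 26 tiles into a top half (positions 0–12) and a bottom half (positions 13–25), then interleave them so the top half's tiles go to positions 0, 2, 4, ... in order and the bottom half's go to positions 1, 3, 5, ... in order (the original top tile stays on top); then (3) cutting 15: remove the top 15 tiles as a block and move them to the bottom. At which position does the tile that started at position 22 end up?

Track the tile from position 22 forward through each operation:
  after op 1 (cut 2): 22 → 20
  after op 2 (out-shuffle): 20 → 15
  after op 3 (cut 15): 15 → 0

0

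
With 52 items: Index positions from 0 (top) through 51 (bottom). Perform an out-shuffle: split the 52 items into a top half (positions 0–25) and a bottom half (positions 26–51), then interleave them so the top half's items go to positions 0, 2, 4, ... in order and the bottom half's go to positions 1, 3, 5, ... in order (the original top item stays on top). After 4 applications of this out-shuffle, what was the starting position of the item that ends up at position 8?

Work backwards from position 8, undoing one out-shuffle at a time:
8 ← 4 ← 2 ← 1 ← 26
So the item now at position 8 started at position 26.

26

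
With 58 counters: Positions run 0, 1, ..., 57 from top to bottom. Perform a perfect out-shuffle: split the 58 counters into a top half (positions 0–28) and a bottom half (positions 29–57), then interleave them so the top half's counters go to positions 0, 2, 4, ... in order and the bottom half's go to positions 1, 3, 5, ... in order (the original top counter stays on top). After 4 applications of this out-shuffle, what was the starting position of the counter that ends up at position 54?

Work backwards from position 54, undoing one out-shuffle at a time:
54 ← 27 ← 42 ← 21 ← 39
So the counter now at position 54 started at position 39.

39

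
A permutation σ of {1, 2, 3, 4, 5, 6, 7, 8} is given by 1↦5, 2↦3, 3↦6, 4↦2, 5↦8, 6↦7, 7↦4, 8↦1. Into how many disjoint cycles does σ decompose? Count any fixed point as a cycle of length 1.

Cycle decomposition: (1 5 8) (2 3 6 7 4).
2 cycles.

2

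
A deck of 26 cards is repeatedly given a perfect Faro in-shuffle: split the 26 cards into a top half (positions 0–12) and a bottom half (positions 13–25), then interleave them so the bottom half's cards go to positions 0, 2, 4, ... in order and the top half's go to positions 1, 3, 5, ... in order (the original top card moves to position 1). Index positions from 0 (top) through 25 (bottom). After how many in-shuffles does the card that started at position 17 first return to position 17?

2

Follow position 17 under repeated in-shuffles:
17 → 8 → 17
It first returns after 2 in-shuffles.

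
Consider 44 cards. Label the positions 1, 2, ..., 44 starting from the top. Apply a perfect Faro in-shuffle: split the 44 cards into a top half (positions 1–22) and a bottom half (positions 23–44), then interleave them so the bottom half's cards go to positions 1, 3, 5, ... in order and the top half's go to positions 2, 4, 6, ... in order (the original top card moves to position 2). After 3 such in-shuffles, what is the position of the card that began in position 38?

Track the card's position through each in-shuffle:
38 → 31 → 17 → 34

34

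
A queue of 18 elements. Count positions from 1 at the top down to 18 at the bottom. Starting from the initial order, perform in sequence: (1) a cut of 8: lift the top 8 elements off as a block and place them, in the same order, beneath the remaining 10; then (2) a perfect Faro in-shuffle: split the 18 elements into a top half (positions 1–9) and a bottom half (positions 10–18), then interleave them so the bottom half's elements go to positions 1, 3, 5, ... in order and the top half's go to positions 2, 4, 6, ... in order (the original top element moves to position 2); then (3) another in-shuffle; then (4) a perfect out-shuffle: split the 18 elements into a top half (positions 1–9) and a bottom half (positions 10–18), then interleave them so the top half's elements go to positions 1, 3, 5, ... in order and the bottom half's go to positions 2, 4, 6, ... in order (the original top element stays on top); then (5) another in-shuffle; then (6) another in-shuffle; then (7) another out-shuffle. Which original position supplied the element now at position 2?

8

Undo the operations in reverse order, starting from position 2:
  undo op 7 (out-shuffle, from bottom half): 2 ← 10
  undo op 6 (in-shuffle, from top half): 10 ← 5
  undo op 5 (in-shuffle, from bottom half): 5 ← 12
  undo op 4 (out-shuffle, from bottom half): 12 ← 15
  undo op 3 (in-shuffle, from bottom half): 15 ← 17
  undo op 2 (in-shuffle, from bottom half): 17 ← 18
  undo op 1 (cut 8): 18 ← 8
So the element at position 2 came from original position 8.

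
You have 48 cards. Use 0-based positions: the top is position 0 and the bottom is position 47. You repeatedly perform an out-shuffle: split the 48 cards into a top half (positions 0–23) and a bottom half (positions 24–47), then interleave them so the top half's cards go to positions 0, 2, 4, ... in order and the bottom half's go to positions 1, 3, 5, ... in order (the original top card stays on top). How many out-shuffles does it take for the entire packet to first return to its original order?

The out-shuffle permutes the 48 positions with cycle lengths [1, 1, 23, 23].
Every card is home exactly when every cycle has completed a whole number of laps, i.e. after lcm(1, 23) = 23 out-shuffles.

23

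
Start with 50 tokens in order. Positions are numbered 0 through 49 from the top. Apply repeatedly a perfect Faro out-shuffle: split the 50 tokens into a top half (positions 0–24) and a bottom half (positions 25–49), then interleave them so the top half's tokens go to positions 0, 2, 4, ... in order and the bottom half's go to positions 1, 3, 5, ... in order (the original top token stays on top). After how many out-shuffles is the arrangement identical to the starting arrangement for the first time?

21

The out-shuffle permutes the 50 positions with cycle lengths [1, 1, 3, 3, 21, 21].
Every token is home exactly when every cycle has completed a whole number of laps, i.e. after lcm(1, 3, 21) = 21 out-shuffles.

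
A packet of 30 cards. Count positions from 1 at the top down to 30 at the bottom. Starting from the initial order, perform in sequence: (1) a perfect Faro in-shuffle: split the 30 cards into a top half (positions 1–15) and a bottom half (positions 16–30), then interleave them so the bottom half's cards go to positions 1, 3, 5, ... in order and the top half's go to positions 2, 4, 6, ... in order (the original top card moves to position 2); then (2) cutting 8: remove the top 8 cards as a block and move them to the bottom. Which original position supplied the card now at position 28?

3

Undo the operations in reverse order, starting from position 28:
  undo op 2 (cut 8): 28 ← 6
  undo op 1 (in-shuffle, from top half): 6 ← 3
So the card at position 28 came from original position 3.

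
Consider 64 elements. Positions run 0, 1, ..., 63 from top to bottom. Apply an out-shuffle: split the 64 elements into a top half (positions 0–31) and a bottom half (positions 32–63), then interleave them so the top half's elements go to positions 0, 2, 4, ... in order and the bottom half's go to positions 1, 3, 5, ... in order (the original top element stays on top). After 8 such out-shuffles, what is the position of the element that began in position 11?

Track the element's position through each out-shuffle:
11 → 22 → 44 → 25 → 50 → 37 → 11 → 22 → 44

44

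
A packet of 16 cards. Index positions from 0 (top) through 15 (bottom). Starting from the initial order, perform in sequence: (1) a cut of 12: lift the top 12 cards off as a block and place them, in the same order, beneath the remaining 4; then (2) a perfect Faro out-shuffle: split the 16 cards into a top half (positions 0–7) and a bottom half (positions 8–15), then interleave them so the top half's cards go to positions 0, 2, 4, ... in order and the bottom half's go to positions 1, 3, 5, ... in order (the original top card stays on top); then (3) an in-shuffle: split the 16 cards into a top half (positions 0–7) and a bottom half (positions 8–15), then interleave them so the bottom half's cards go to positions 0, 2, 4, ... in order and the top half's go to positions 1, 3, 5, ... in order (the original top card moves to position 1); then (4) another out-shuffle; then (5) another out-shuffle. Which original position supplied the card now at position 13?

5

Undo the operations in reverse order, starting from position 13:
  undo op 5 (out-shuffle, from bottom half): 13 ← 14
  undo op 4 (out-shuffle, from top half): 14 ← 7
  undo op 3 (in-shuffle, from top half): 7 ← 3
  undo op 2 (out-shuffle, from bottom half): 3 ← 9
  undo op 1 (cut 12): 9 ← 5
So the card at position 13 came from original position 5.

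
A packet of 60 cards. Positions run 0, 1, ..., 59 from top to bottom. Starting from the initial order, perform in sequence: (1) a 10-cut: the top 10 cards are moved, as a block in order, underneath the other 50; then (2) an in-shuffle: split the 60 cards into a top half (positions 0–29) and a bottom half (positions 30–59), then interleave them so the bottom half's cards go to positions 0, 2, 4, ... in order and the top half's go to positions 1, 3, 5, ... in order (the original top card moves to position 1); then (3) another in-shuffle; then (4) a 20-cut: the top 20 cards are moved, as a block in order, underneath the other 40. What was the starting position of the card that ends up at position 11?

Undo the operations in reverse order, starting from position 11:
  undo op 4 (cut 20): 11 ← 31
  undo op 3 (in-shuffle, from top half): 31 ← 15
  undo op 2 (in-shuffle, from top half): 15 ← 7
  undo op 1 (cut 10): 7 ← 17
So the card at position 11 came from original position 17.

17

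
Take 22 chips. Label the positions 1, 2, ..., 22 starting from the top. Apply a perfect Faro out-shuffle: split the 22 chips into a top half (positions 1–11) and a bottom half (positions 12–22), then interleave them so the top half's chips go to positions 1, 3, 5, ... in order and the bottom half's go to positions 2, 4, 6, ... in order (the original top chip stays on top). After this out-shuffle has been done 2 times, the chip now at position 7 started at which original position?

Work backwards from position 7, undoing one out-shuffle at a time:
7 ← 4 ← 13
So the chip now at position 7 started at position 13.

13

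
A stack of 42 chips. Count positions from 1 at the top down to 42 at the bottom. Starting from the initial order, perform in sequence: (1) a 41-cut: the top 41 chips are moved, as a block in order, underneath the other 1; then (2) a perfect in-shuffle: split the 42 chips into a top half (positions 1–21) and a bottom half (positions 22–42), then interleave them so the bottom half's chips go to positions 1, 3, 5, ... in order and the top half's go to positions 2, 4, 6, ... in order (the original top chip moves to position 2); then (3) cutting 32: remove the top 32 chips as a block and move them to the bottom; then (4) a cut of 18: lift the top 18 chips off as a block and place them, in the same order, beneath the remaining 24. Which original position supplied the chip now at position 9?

Undo the operations in reverse order, starting from position 9:
  undo op 4 (cut 18): 9 ← 27
  undo op 3 (cut 32): 27 ← 17
  undo op 2 (in-shuffle, from bottom half): 17 ← 30
  undo op 1 (cut 41): 30 ← 29
So the chip at position 9 came from original position 29.

29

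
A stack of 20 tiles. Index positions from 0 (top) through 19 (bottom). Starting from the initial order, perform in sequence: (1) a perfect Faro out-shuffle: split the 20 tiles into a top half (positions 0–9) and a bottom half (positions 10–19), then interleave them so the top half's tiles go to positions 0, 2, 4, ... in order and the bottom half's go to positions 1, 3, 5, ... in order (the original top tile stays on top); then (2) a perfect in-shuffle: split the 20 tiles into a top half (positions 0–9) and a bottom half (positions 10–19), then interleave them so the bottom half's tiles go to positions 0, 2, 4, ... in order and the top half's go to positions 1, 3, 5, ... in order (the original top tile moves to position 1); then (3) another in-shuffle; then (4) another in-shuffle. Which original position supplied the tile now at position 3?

Undo the operations in reverse order, starting from position 3:
  undo op 4 (in-shuffle, from top half): 3 ← 1
  undo op 3 (in-shuffle, from top half): 1 ← 0
  undo op 2 (in-shuffle, from bottom half): 0 ← 10
  undo op 1 (out-shuffle, from top half): 10 ← 5
So the tile at position 3 came from original position 5.

5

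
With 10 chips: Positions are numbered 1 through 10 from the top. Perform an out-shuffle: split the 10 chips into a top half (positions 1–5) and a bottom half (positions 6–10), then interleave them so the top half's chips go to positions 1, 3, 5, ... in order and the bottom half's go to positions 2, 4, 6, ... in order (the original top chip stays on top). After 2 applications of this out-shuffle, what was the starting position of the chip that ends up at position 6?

Work backwards from position 6, undoing one out-shuffle at a time:
6 ← 8 ← 9
So the chip now at position 6 started at position 9.

9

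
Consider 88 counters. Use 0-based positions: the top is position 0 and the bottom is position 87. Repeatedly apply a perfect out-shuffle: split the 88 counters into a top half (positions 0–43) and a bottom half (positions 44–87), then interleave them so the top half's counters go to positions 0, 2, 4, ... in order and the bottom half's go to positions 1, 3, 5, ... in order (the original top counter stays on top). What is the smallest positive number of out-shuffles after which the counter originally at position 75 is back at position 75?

28

Follow position 75 under repeated out-shuffles:
75 → 63 → 39 → 78 → 69 → 51 → 15 → 30 → ... → 75 (length 28)
It first returns after 28 out-shuffles.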